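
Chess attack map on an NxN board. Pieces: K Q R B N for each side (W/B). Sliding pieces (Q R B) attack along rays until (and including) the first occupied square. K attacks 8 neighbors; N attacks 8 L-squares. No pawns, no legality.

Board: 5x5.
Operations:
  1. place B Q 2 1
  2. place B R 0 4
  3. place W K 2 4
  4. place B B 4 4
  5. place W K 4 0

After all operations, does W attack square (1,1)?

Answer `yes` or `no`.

Answer: no

Derivation:
Op 1: place BQ@(2,1)
Op 2: place BR@(0,4)
Op 3: place WK@(2,4)
Op 4: place BB@(4,4)
Op 5: place WK@(4,0)
Per-piece attacks for W:
  WK@(2,4): attacks (2,3) (3,4) (1,4) (3,3) (1,3)
  WK@(4,0): attacks (4,1) (3,0) (3,1)
W attacks (1,1): no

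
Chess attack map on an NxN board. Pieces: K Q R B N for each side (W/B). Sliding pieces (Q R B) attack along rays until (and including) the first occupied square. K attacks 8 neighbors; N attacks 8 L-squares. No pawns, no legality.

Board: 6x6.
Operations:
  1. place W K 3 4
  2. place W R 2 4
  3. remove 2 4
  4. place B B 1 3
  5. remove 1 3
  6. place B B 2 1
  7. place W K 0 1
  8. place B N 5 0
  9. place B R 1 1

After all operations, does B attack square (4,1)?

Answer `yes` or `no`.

Op 1: place WK@(3,4)
Op 2: place WR@(2,4)
Op 3: remove (2,4)
Op 4: place BB@(1,3)
Op 5: remove (1,3)
Op 6: place BB@(2,1)
Op 7: place WK@(0,1)
Op 8: place BN@(5,0)
Op 9: place BR@(1,1)
Per-piece attacks for B:
  BR@(1,1): attacks (1,2) (1,3) (1,4) (1,5) (1,0) (2,1) (0,1) [ray(1,0) blocked at (2,1); ray(-1,0) blocked at (0,1)]
  BB@(2,1): attacks (3,2) (4,3) (5,4) (3,0) (1,2) (0,3) (1,0)
  BN@(5,0): attacks (4,2) (3,1)
B attacks (4,1): no

Answer: no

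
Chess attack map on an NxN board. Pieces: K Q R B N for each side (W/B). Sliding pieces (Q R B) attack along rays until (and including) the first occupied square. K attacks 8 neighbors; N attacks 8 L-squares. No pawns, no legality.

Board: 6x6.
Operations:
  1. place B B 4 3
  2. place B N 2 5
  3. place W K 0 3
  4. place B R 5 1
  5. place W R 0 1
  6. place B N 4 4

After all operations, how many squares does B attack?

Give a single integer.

Answer: 19

Derivation:
Op 1: place BB@(4,3)
Op 2: place BN@(2,5)
Op 3: place WK@(0,3)
Op 4: place BR@(5,1)
Op 5: place WR@(0,1)
Op 6: place BN@(4,4)
Per-piece attacks for B:
  BN@(2,5): attacks (3,3) (4,4) (1,3) (0,4)
  BB@(4,3): attacks (5,4) (5,2) (3,4) (2,5) (3,2) (2,1) (1,0) [ray(-1,1) blocked at (2,5)]
  BN@(4,4): attacks (2,5) (5,2) (3,2) (2,3)
  BR@(5,1): attacks (5,2) (5,3) (5,4) (5,5) (5,0) (4,1) (3,1) (2,1) (1,1) (0,1) [ray(-1,0) blocked at (0,1)]
Union (19 distinct): (0,1) (0,4) (1,0) (1,1) (1,3) (2,1) (2,3) (2,5) (3,1) (3,2) (3,3) (3,4) (4,1) (4,4) (5,0) (5,2) (5,3) (5,4) (5,5)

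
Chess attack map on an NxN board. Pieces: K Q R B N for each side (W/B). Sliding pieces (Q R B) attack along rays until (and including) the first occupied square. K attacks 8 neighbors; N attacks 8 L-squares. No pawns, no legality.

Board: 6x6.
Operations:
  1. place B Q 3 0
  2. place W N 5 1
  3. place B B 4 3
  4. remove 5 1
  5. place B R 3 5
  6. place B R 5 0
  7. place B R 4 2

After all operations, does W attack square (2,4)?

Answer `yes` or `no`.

Answer: no

Derivation:
Op 1: place BQ@(3,0)
Op 2: place WN@(5,1)
Op 3: place BB@(4,3)
Op 4: remove (5,1)
Op 5: place BR@(3,5)
Op 6: place BR@(5,0)
Op 7: place BR@(4,2)
Per-piece attacks for W:
W attacks (2,4): no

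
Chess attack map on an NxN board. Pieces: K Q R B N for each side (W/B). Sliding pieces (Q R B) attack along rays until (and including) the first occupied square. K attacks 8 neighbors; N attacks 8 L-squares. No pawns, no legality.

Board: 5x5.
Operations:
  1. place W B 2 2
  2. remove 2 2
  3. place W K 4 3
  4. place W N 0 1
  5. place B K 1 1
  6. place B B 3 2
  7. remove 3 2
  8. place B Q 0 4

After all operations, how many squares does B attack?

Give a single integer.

Answer: 16

Derivation:
Op 1: place WB@(2,2)
Op 2: remove (2,2)
Op 3: place WK@(4,3)
Op 4: place WN@(0,1)
Op 5: place BK@(1,1)
Op 6: place BB@(3,2)
Op 7: remove (3,2)
Op 8: place BQ@(0,4)
Per-piece attacks for B:
  BQ@(0,4): attacks (0,3) (0,2) (0,1) (1,4) (2,4) (3,4) (4,4) (1,3) (2,2) (3,1) (4,0) [ray(0,-1) blocked at (0,1)]
  BK@(1,1): attacks (1,2) (1,0) (2,1) (0,1) (2,2) (2,0) (0,2) (0,0)
Union (16 distinct): (0,0) (0,1) (0,2) (0,3) (1,0) (1,2) (1,3) (1,4) (2,0) (2,1) (2,2) (2,4) (3,1) (3,4) (4,0) (4,4)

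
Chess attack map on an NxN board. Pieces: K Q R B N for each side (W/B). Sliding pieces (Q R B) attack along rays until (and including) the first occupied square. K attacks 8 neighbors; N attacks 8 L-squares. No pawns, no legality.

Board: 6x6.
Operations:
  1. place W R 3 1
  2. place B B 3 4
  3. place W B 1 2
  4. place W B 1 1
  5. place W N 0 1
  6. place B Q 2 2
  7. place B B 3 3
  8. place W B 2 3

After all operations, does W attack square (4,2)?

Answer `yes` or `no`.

Answer: no

Derivation:
Op 1: place WR@(3,1)
Op 2: place BB@(3,4)
Op 3: place WB@(1,2)
Op 4: place WB@(1,1)
Op 5: place WN@(0,1)
Op 6: place BQ@(2,2)
Op 7: place BB@(3,3)
Op 8: place WB@(2,3)
Per-piece attacks for W:
  WN@(0,1): attacks (1,3) (2,2) (2,0)
  WB@(1,1): attacks (2,2) (2,0) (0,2) (0,0) [ray(1,1) blocked at (2,2)]
  WB@(1,2): attacks (2,3) (2,1) (3,0) (0,3) (0,1) [ray(1,1) blocked at (2,3); ray(-1,-1) blocked at (0,1)]
  WB@(2,3): attacks (3,4) (3,2) (4,1) (5,0) (1,4) (0,5) (1,2) [ray(1,1) blocked at (3,4); ray(-1,-1) blocked at (1,2)]
  WR@(3,1): attacks (3,2) (3,3) (3,0) (4,1) (5,1) (2,1) (1,1) [ray(0,1) blocked at (3,3); ray(-1,0) blocked at (1,1)]
W attacks (4,2): no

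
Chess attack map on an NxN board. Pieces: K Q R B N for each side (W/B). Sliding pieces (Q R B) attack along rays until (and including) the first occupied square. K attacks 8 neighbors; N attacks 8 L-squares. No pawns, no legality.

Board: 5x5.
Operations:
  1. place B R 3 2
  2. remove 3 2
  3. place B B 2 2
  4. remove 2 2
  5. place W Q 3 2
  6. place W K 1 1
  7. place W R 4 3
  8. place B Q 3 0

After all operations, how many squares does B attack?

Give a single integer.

Op 1: place BR@(3,2)
Op 2: remove (3,2)
Op 3: place BB@(2,2)
Op 4: remove (2,2)
Op 5: place WQ@(3,2)
Op 6: place WK@(1,1)
Op 7: place WR@(4,3)
Op 8: place BQ@(3,0)
Per-piece attacks for B:
  BQ@(3,0): attacks (3,1) (3,2) (4,0) (2,0) (1,0) (0,0) (4,1) (2,1) (1,2) (0,3) [ray(0,1) blocked at (3,2)]
Union (10 distinct): (0,0) (0,3) (1,0) (1,2) (2,0) (2,1) (3,1) (3,2) (4,0) (4,1)

Answer: 10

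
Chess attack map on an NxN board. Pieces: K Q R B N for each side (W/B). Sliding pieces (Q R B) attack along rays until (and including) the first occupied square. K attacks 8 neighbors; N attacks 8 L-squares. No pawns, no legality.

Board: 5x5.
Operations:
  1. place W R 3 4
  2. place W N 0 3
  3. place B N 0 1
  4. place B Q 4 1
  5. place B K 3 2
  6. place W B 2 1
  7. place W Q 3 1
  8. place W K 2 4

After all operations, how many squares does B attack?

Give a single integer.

Answer: 14

Derivation:
Op 1: place WR@(3,4)
Op 2: place WN@(0,3)
Op 3: place BN@(0,1)
Op 4: place BQ@(4,1)
Op 5: place BK@(3,2)
Op 6: place WB@(2,1)
Op 7: place WQ@(3,1)
Op 8: place WK@(2,4)
Per-piece attacks for B:
  BN@(0,1): attacks (1,3) (2,2) (2,0)
  BK@(3,2): attacks (3,3) (3,1) (4,2) (2,2) (4,3) (4,1) (2,3) (2,1)
  BQ@(4,1): attacks (4,2) (4,3) (4,4) (4,0) (3,1) (3,2) (3,0) [ray(-1,0) blocked at (3,1); ray(-1,1) blocked at (3,2)]
Union (14 distinct): (1,3) (2,0) (2,1) (2,2) (2,3) (3,0) (3,1) (3,2) (3,3) (4,0) (4,1) (4,2) (4,3) (4,4)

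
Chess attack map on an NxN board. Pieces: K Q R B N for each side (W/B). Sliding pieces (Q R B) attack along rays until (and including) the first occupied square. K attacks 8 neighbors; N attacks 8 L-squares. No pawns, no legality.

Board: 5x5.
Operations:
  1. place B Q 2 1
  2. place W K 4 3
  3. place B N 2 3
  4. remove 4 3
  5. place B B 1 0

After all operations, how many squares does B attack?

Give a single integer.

Op 1: place BQ@(2,1)
Op 2: place WK@(4,3)
Op 3: place BN@(2,3)
Op 4: remove (4,3)
Op 5: place BB@(1,0)
Per-piece attacks for B:
  BB@(1,0): attacks (2,1) (0,1) [ray(1,1) blocked at (2,1)]
  BQ@(2,1): attacks (2,2) (2,3) (2,0) (3,1) (4,1) (1,1) (0,1) (3,2) (4,3) (3,0) (1,2) (0,3) (1,0) [ray(0,1) blocked at (2,3); ray(-1,-1) blocked at (1,0)]
  BN@(2,3): attacks (4,4) (0,4) (3,1) (4,2) (1,1) (0,2)
Union (18 distinct): (0,1) (0,2) (0,3) (0,4) (1,0) (1,1) (1,2) (2,0) (2,1) (2,2) (2,3) (3,0) (3,1) (3,2) (4,1) (4,2) (4,3) (4,4)

Answer: 18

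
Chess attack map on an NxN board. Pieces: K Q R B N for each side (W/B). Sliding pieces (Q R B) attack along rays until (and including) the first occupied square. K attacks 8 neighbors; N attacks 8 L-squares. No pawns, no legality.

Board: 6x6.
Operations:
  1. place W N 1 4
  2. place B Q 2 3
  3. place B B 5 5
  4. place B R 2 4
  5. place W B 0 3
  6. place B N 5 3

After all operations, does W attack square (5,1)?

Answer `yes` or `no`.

Answer: no

Derivation:
Op 1: place WN@(1,4)
Op 2: place BQ@(2,3)
Op 3: place BB@(5,5)
Op 4: place BR@(2,4)
Op 5: place WB@(0,3)
Op 6: place BN@(5,3)
Per-piece attacks for W:
  WB@(0,3): attacks (1,4) (1,2) (2,1) (3,0) [ray(1,1) blocked at (1,4)]
  WN@(1,4): attacks (3,5) (2,2) (3,3) (0,2)
W attacks (5,1): no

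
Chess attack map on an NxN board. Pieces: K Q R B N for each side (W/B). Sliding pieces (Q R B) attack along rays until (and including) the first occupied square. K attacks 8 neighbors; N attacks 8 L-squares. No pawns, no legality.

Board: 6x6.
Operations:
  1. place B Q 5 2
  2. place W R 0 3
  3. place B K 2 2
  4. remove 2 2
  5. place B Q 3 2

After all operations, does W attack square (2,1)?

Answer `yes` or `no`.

Answer: no

Derivation:
Op 1: place BQ@(5,2)
Op 2: place WR@(0,3)
Op 3: place BK@(2,2)
Op 4: remove (2,2)
Op 5: place BQ@(3,2)
Per-piece attacks for W:
  WR@(0,3): attacks (0,4) (0,5) (0,2) (0,1) (0,0) (1,3) (2,3) (3,3) (4,3) (5,3)
W attacks (2,1): no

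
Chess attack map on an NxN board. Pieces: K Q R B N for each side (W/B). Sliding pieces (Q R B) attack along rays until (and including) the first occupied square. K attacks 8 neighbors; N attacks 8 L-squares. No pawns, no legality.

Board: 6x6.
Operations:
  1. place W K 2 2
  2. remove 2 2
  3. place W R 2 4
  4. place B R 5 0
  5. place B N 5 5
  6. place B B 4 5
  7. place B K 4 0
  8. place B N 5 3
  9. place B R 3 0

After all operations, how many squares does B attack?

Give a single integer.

Answer: 21

Derivation:
Op 1: place WK@(2,2)
Op 2: remove (2,2)
Op 3: place WR@(2,4)
Op 4: place BR@(5,0)
Op 5: place BN@(5,5)
Op 6: place BB@(4,5)
Op 7: place BK@(4,0)
Op 8: place BN@(5,3)
Op 9: place BR@(3,0)
Per-piece attacks for B:
  BR@(3,0): attacks (3,1) (3,2) (3,3) (3,4) (3,5) (4,0) (2,0) (1,0) (0,0) [ray(1,0) blocked at (4,0)]
  BK@(4,0): attacks (4,1) (5,0) (3,0) (5,1) (3,1)
  BB@(4,5): attacks (5,4) (3,4) (2,3) (1,2) (0,1)
  BR@(5,0): attacks (5,1) (5,2) (5,3) (4,0) [ray(0,1) blocked at (5,3); ray(-1,0) blocked at (4,0)]
  BN@(5,3): attacks (4,5) (3,4) (4,1) (3,2)
  BN@(5,5): attacks (4,3) (3,4)
Union (21 distinct): (0,0) (0,1) (1,0) (1,2) (2,0) (2,3) (3,0) (3,1) (3,2) (3,3) (3,4) (3,5) (4,0) (4,1) (4,3) (4,5) (5,0) (5,1) (5,2) (5,3) (5,4)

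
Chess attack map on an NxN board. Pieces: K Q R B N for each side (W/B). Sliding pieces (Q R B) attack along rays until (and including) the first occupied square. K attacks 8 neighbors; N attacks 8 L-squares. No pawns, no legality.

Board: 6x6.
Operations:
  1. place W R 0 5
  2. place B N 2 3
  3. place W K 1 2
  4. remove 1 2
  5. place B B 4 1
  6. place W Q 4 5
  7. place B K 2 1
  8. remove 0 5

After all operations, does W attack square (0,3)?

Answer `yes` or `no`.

Answer: no

Derivation:
Op 1: place WR@(0,5)
Op 2: place BN@(2,3)
Op 3: place WK@(1,2)
Op 4: remove (1,2)
Op 5: place BB@(4,1)
Op 6: place WQ@(4,5)
Op 7: place BK@(2,1)
Op 8: remove (0,5)
Per-piece attacks for W:
  WQ@(4,5): attacks (4,4) (4,3) (4,2) (4,1) (5,5) (3,5) (2,5) (1,5) (0,5) (5,4) (3,4) (2,3) [ray(0,-1) blocked at (4,1); ray(-1,-1) blocked at (2,3)]
W attacks (0,3): no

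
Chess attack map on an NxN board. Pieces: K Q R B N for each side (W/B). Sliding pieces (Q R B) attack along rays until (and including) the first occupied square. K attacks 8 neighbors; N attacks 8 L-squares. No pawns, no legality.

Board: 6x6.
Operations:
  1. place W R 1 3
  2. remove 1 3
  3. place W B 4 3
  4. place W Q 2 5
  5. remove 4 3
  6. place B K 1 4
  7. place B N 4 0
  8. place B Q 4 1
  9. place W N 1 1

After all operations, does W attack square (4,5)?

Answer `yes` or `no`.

Op 1: place WR@(1,3)
Op 2: remove (1,3)
Op 3: place WB@(4,3)
Op 4: place WQ@(2,5)
Op 5: remove (4,3)
Op 6: place BK@(1,4)
Op 7: place BN@(4,0)
Op 8: place BQ@(4,1)
Op 9: place WN@(1,1)
Per-piece attacks for W:
  WN@(1,1): attacks (2,3) (3,2) (0,3) (3,0)
  WQ@(2,5): attacks (2,4) (2,3) (2,2) (2,1) (2,0) (3,5) (4,5) (5,5) (1,5) (0,5) (3,4) (4,3) (5,2) (1,4) [ray(-1,-1) blocked at (1,4)]
W attacks (4,5): yes

Answer: yes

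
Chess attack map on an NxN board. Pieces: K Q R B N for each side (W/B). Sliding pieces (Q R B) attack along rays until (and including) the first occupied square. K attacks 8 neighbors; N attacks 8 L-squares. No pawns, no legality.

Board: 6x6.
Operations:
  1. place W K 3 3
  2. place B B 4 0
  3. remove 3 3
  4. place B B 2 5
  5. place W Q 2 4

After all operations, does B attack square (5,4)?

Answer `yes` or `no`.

Answer: no

Derivation:
Op 1: place WK@(3,3)
Op 2: place BB@(4,0)
Op 3: remove (3,3)
Op 4: place BB@(2,5)
Op 5: place WQ@(2,4)
Per-piece attacks for B:
  BB@(2,5): attacks (3,4) (4,3) (5,2) (1,4) (0,3)
  BB@(4,0): attacks (5,1) (3,1) (2,2) (1,3) (0,4)
B attacks (5,4): no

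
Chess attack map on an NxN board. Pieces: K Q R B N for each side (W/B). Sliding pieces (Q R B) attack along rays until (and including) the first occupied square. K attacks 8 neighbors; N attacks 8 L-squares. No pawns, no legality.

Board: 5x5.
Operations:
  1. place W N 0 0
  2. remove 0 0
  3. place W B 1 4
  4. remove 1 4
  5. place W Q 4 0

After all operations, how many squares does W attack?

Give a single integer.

Answer: 12

Derivation:
Op 1: place WN@(0,0)
Op 2: remove (0,0)
Op 3: place WB@(1,4)
Op 4: remove (1,4)
Op 5: place WQ@(4,0)
Per-piece attacks for W:
  WQ@(4,0): attacks (4,1) (4,2) (4,3) (4,4) (3,0) (2,0) (1,0) (0,0) (3,1) (2,2) (1,3) (0,4)
Union (12 distinct): (0,0) (0,4) (1,0) (1,3) (2,0) (2,2) (3,0) (3,1) (4,1) (4,2) (4,3) (4,4)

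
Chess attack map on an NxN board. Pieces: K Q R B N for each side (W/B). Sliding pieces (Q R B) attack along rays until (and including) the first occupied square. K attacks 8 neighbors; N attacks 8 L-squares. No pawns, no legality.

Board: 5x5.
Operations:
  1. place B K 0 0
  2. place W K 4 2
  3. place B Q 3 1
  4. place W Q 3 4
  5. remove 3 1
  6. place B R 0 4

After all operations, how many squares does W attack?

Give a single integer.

Answer: 13

Derivation:
Op 1: place BK@(0,0)
Op 2: place WK@(4,2)
Op 3: place BQ@(3,1)
Op 4: place WQ@(3,4)
Op 5: remove (3,1)
Op 6: place BR@(0,4)
Per-piece attacks for W:
  WQ@(3,4): attacks (3,3) (3,2) (3,1) (3,0) (4,4) (2,4) (1,4) (0,4) (4,3) (2,3) (1,2) (0,1) [ray(-1,0) blocked at (0,4)]
  WK@(4,2): attacks (4,3) (4,1) (3,2) (3,3) (3,1)
Union (13 distinct): (0,1) (0,4) (1,2) (1,4) (2,3) (2,4) (3,0) (3,1) (3,2) (3,3) (4,1) (4,3) (4,4)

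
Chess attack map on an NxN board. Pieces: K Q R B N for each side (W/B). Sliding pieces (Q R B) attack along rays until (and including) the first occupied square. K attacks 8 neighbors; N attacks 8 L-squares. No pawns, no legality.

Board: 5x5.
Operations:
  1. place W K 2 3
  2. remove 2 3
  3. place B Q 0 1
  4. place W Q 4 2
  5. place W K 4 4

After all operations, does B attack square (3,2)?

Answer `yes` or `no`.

Op 1: place WK@(2,3)
Op 2: remove (2,3)
Op 3: place BQ@(0,1)
Op 4: place WQ@(4,2)
Op 5: place WK@(4,4)
Per-piece attacks for B:
  BQ@(0,1): attacks (0,2) (0,3) (0,4) (0,0) (1,1) (2,1) (3,1) (4,1) (1,2) (2,3) (3,4) (1,0)
B attacks (3,2): no

Answer: no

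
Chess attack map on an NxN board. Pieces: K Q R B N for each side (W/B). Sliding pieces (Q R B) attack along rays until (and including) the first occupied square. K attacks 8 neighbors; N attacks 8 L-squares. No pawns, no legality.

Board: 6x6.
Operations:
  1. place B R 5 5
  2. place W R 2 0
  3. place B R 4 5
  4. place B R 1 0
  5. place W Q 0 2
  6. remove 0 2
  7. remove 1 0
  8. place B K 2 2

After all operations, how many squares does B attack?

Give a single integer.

Answer: 24

Derivation:
Op 1: place BR@(5,5)
Op 2: place WR@(2,0)
Op 3: place BR@(4,5)
Op 4: place BR@(1,0)
Op 5: place WQ@(0,2)
Op 6: remove (0,2)
Op 7: remove (1,0)
Op 8: place BK@(2,2)
Per-piece attacks for B:
  BK@(2,2): attacks (2,3) (2,1) (3,2) (1,2) (3,3) (3,1) (1,3) (1,1)
  BR@(4,5): attacks (4,4) (4,3) (4,2) (4,1) (4,0) (5,5) (3,5) (2,5) (1,5) (0,5) [ray(1,0) blocked at (5,5)]
  BR@(5,5): attacks (5,4) (5,3) (5,2) (5,1) (5,0) (4,5) [ray(-1,0) blocked at (4,5)]
Union (24 distinct): (0,5) (1,1) (1,2) (1,3) (1,5) (2,1) (2,3) (2,5) (3,1) (3,2) (3,3) (3,5) (4,0) (4,1) (4,2) (4,3) (4,4) (4,5) (5,0) (5,1) (5,2) (5,3) (5,4) (5,5)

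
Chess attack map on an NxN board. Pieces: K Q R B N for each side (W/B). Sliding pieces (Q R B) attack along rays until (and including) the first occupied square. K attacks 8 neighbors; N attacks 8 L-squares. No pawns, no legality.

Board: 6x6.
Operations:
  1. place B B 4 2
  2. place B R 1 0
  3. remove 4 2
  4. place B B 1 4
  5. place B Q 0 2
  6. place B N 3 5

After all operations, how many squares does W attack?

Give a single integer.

Op 1: place BB@(4,2)
Op 2: place BR@(1,0)
Op 3: remove (4,2)
Op 4: place BB@(1,4)
Op 5: place BQ@(0,2)
Op 6: place BN@(3,5)
Per-piece attacks for W:
Union (0 distinct): (none)

Answer: 0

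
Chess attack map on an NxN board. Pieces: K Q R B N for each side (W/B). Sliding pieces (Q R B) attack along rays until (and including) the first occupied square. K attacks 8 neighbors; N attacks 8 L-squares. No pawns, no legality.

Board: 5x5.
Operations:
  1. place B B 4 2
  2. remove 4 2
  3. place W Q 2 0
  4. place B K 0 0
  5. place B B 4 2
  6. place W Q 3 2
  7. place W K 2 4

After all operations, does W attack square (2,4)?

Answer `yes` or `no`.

Op 1: place BB@(4,2)
Op 2: remove (4,2)
Op 3: place WQ@(2,0)
Op 4: place BK@(0,0)
Op 5: place BB@(4,2)
Op 6: place WQ@(3,2)
Op 7: place WK@(2,4)
Per-piece attacks for W:
  WQ@(2,0): attacks (2,1) (2,2) (2,3) (2,4) (3,0) (4,0) (1,0) (0,0) (3,1) (4,2) (1,1) (0,2) [ray(0,1) blocked at (2,4); ray(-1,0) blocked at (0,0); ray(1,1) blocked at (4,2)]
  WK@(2,4): attacks (2,3) (3,4) (1,4) (3,3) (1,3)
  WQ@(3,2): attacks (3,3) (3,4) (3,1) (3,0) (4,2) (2,2) (1,2) (0,2) (4,3) (4,1) (2,3) (1,4) (2,1) (1,0) [ray(1,0) blocked at (4,2)]
W attacks (2,4): yes

Answer: yes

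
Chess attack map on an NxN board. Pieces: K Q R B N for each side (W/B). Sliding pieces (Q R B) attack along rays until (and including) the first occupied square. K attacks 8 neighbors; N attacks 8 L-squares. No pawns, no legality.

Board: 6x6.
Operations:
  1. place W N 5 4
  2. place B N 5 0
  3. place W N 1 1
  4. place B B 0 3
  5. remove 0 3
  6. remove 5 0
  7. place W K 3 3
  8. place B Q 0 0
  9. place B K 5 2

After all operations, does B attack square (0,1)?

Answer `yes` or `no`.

Op 1: place WN@(5,4)
Op 2: place BN@(5,0)
Op 3: place WN@(1,1)
Op 4: place BB@(0,3)
Op 5: remove (0,3)
Op 6: remove (5,0)
Op 7: place WK@(3,3)
Op 8: place BQ@(0,0)
Op 9: place BK@(5,2)
Per-piece attacks for B:
  BQ@(0,0): attacks (0,1) (0,2) (0,3) (0,4) (0,5) (1,0) (2,0) (3,0) (4,0) (5,0) (1,1) [ray(1,1) blocked at (1,1)]
  BK@(5,2): attacks (5,3) (5,1) (4,2) (4,3) (4,1)
B attacks (0,1): yes

Answer: yes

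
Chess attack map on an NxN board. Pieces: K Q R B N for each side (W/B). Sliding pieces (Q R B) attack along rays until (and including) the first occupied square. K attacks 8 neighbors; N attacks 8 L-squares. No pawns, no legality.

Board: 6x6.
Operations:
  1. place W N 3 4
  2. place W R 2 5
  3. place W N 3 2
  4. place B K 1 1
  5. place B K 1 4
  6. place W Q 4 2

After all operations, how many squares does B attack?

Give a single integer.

Op 1: place WN@(3,4)
Op 2: place WR@(2,5)
Op 3: place WN@(3,2)
Op 4: place BK@(1,1)
Op 5: place BK@(1,4)
Op 6: place WQ@(4,2)
Per-piece attacks for B:
  BK@(1,1): attacks (1,2) (1,0) (2,1) (0,1) (2,2) (2,0) (0,2) (0,0)
  BK@(1,4): attacks (1,5) (1,3) (2,4) (0,4) (2,5) (2,3) (0,5) (0,3)
Union (16 distinct): (0,0) (0,1) (0,2) (0,3) (0,4) (0,5) (1,0) (1,2) (1,3) (1,5) (2,0) (2,1) (2,2) (2,3) (2,4) (2,5)

Answer: 16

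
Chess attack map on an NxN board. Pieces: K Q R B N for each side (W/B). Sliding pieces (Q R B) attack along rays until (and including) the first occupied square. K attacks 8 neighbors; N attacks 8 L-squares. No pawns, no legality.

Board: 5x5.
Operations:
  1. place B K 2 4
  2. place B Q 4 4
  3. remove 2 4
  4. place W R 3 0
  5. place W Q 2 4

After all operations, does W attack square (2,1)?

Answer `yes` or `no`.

Op 1: place BK@(2,4)
Op 2: place BQ@(4,4)
Op 3: remove (2,4)
Op 4: place WR@(3,0)
Op 5: place WQ@(2,4)
Per-piece attacks for W:
  WQ@(2,4): attacks (2,3) (2,2) (2,1) (2,0) (3,4) (4,4) (1,4) (0,4) (3,3) (4,2) (1,3) (0,2) [ray(1,0) blocked at (4,4)]
  WR@(3,0): attacks (3,1) (3,2) (3,3) (3,4) (4,0) (2,0) (1,0) (0,0)
W attacks (2,1): yes

Answer: yes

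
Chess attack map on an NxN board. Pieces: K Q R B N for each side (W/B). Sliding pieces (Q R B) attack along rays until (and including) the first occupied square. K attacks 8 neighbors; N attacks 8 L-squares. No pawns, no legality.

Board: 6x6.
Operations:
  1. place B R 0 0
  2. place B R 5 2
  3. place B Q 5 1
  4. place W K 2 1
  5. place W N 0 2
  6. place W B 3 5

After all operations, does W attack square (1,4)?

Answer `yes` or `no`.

Answer: yes

Derivation:
Op 1: place BR@(0,0)
Op 2: place BR@(5,2)
Op 3: place BQ@(5,1)
Op 4: place WK@(2,1)
Op 5: place WN@(0,2)
Op 6: place WB@(3,5)
Per-piece attacks for W:
  WN@(0,2): attacks (1,4) (2,3) (1,0) (2,1)
  WK@(2,1): attacks (2,2) (2,0) (3,1) (1,1) (3,2) (3,0) (1,2) (1,0)
  WB@(3,5): attacks (4,4) (5,3) (2,4) (1,3) (0,2) [ray(-1,-1) blocked at (0,2)]
W attacks (1,4): yes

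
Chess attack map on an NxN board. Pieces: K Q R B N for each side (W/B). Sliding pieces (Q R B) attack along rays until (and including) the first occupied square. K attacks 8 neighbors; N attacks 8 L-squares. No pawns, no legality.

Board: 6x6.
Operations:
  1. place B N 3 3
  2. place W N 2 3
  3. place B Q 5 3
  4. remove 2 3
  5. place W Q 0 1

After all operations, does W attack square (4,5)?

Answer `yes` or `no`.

Op 1: place BN@(3,3)
Op 2: place WN@(2,3)
Op 3: place BQ@(5,3)
Op 4: remove (2,3)
Op 5: place WQ@(0,1)
Per-piece attacks for W:
  WQ@(0,1): attacks (0,2) (0,3) (0,4) (0,5) (0,0) (1,1) (2,1) (3,1) (4,1) (5,1) (1,2) (2,3) (3,4) (4,5) (1,0)
W attacks (4,5): yes

Answer: yes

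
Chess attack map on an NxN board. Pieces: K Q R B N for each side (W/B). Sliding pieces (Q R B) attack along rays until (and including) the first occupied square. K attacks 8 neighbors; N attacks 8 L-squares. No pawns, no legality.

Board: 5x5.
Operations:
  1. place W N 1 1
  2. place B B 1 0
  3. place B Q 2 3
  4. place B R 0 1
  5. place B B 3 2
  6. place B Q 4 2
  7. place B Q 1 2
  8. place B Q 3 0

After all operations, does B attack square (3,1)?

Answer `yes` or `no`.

Op 1: place WN@(1,1)
Op 2: place BB@(1,0)
Op 3: place BQ@(2,3)
Op 4: place BR@(0,1)
Op 5: place BB@(3,2)
Op 6: place BQ@(4,2)
Op 7: place BQ@(1,2)
Op 8: place BQ@(3,0)
Per-piece attacks for B:
  BR@(0,1): attacks (0,2) (0,3) (0,4) (0,0) (1,1) [ray(1,0) blocked at (1,1)]
  BB@(1,0): attacks (2,1) (3,2) (0,1) [ray(1,1) blocked at (3,2); ray(-1,1) blocked at (0,1)]
  BQ@(1,2): attacks (1,3) (1,4) (1,1) (2,2) (3,2) (0,2) (2,3) (2,1) (3,0) (0,3) (0,1) [ray(0,-1) blocked at (1,1); ray(1,0) blocked at (3,2); ray(1,1) blocked at (2,3); ray(1,-1) blocked at (3,0); ray(-1,-1) blocked at (0,1)]
  BQ@(2,3): attacks (2,4) (2,2) (2,1) (2,0) (3,3) (4,3) (1,3) (0,3) (3,4) (3,2) (1,4) (1,2) [ray(1,-1) blocked at (3,2); ray(-1,-1) blocked at (1,2)]
  BQ@(3,0): attacks (3,1) (3,2) (4,0) (2,0) (1,0) (4,1) (2,1) (1,2) [ray(0,1) blocked at (3,2); ray(-1,0) blocked at (1,0); ray(-1,1) blocked at (1,2)]
  BB@(3,2): attacks (4,3) (4,1) (2,3) (2,1) (1,0) [ray(-1,1) blocked at (2,3); ray(-1,-1) blocked at (1,0)]
  BQ@(4,2): attacks (4,3) (4,4) (4,1) (4,0) (3,2) (3,3) (2,4) (3,1) (2,0) [ray(-1,0) blocked at (3,2)]
B attacks (3,1): yes

Answer: yes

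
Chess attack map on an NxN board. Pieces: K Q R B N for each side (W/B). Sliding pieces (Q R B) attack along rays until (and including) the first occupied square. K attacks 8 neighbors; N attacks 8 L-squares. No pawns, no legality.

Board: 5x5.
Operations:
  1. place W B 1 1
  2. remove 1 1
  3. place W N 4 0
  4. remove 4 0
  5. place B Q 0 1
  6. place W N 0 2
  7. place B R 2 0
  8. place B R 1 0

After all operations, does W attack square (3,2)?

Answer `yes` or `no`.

Answer: no

Derivation:
Op 1: place WB@(1,1)
Op 2: remove (1,1)
Op 3: place WN@(4,0)
Op 4: remove (4,0)
Op 5: place BQ@(0,1)
Op 6: place WN@(0,2)
Op 7: place BR@(2,0)
Op 8: place BR@(1,0)
Per-piece attacks for W:
  WN@(0,2): attacks (1,4) (2,3) (1,0) (2,1)
W attacks (3,2): no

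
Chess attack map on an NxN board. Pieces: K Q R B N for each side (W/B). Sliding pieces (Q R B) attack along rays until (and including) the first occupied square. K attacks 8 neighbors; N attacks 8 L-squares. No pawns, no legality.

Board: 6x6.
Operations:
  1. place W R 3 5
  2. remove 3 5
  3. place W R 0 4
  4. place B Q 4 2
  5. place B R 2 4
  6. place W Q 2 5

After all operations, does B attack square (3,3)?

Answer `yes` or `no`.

Answer: yes

Derivation:
Op 1: place WR@(3,5)
Op 2: remove (3,5)
Op 3: place WR@(0,4)
Op 4: place BQ@(4,2)
Op 5: place BR@(2,4)
Op 6: place WQ@(2,5)
Per-piece attacks for B:
  BR@(2,4): attacks (2,5) (2,3) (2,2) (2,1) (2,0) (3,4) (4,4) (5,4) (1,4) (0,4) [ray(0,1) blocked at (2,5); ray(-1,0) blocked at (0,4)]
  BQ@(4,2): attacks (4,3) (4,4) (4,5) (4,1) (4,0) (5,2) (3,2) (2,2) (1,2) (0,2) (5,3) (5,1) (3,3) (2,4) (3,1) (2,0) [ray(-1,1) blocked at (2,4)]
B attacks (3,3): yes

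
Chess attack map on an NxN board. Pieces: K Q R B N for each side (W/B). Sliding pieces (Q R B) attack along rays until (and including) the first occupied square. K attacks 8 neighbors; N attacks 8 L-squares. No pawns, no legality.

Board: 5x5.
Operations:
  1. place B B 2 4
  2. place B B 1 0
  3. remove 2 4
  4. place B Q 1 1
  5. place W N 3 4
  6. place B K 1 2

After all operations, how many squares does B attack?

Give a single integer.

Op 1: place BB@(2,4)
Op 2: place BB@(1,0)
Op 3: remove (2,4)
Op 4: place BQ@(1,1)
Op 5: place WN@(3,4)
Op 6: place BK@(1,2)
Per-piece attacks for B:
  BB@(1,0): attacks (2,1) (3,2) (4,3) (0,1)
  BQ@(1,1): attacks (1,2) (1,0) (2,1) (3,1) (4,1) (0,1) (2,2) (3,3) (4,4) (2,0) (0,2) (0,0) [ray(0,1) blocked at (1,2); ray(0,-1) blocked at (1,0)]
  BK@(1,2): attacks (1,3) (1,1) (2,2) (0,2) (2,3) (2,1) (0,3) (0,1)
Union (18 distinct): (0,0) (0,1) (0,2) (0,3) (1,0) (1,1) (1,2) (1,3) (2,0) (2,1) (2,2) (2,3) (3,1) (3,2) (3,3) (4,1) (4,3) (4,4)

Answer: 18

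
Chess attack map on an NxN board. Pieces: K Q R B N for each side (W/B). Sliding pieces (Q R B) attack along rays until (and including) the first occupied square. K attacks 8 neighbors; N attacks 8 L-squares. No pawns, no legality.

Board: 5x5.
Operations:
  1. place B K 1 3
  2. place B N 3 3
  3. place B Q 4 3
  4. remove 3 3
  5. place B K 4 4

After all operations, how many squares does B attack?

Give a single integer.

Op 1: place BK@(1,3)
Op 2: place BN@(3,3)
Op 3: place BQ@(4,3)
Op 4: remove (3,3)
Op 5: place BK@(4,4)
Per-piece attacks for B:
  BK@(1,3): attacks (1,4) (1,2) (2,3) (0,3) (2,4) (2,2) (0,4) (0,2)
  BQ@(4,3): attacks (4,4) (4,2) (4,1) (4,0) (3,3) (2,3) (1,3) (3,4) (3,2) (2,1) (1,0) [ray(0,1) blocked at (4,4); ray(-1,0) blocked at (1,3)]
  BK@(4,4): attacks (4,3) (3,4) (3,3)
Union (19 distinct): (0,2) (0,3) (0,4) (1,0) (1,2) (1,3) (1,4) (2,1) (2,2) (2,3) (2,4) (3,2) (3,3) (3,4) (4,0) (4,1) (4,2) (4,3) (4,4)

Answer: 19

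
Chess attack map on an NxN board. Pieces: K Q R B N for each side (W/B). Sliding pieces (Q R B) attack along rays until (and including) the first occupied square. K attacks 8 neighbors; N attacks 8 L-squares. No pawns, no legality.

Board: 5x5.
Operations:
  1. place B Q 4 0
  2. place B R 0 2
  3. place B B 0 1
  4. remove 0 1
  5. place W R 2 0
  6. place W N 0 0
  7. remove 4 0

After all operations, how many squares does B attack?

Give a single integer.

Op 1: place BQ@(4,0)
Op 2: place BR@(0,2)
Op 3: place BB@(0,1)
Op 4: remove (0,1)
Op 5: place WR@(2,0)
Op 6: place WN@(0,0)
Op 7: remove (4,0)
Per-piece attacks for B:
  BR@(0,2): attacks (0,3) (0,4) (0,1) (0,0) (1,2) (2,2) (3,2) (4,2) [ray(0,-1) blocked at (0,0)]
Union (8 distinct): (0,0) (0,1) (0,3) (0,4) (1,2) (2,2) (3,2) (4,2)

Answer: 8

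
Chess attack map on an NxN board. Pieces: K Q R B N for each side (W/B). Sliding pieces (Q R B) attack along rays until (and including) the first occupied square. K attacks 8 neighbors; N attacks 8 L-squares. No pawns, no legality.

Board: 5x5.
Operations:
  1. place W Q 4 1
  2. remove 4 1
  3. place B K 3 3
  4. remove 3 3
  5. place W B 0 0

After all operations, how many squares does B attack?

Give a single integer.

Op 1: place WQ@(4,1)
Op 2: remove (4,1)
Op 3: place BK@(3,3)
Op 4: remove (3,3)
Op 5: place WB@(0,0)
Per-piece attacks for B:
Union (0 distinct): (none)

Answer: 0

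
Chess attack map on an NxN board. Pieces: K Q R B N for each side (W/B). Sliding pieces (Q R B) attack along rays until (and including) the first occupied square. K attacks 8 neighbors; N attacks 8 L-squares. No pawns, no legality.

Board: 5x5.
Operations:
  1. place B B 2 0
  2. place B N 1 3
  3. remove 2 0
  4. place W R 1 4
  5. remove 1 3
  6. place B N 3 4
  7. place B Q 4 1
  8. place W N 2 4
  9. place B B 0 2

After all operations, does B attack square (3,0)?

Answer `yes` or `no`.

Answer: yes

Derivation:
Op 1: place BB@(2,0)
Op 2: place BN@(1,3)
Op 3: remove (2,0)
Op 4: place WR@(1,4)
Op 5: remove (1,3)
Op 6: place BN@(3,4)
Op 7: place BQ@(4,1)
Op 8: place WN@(2,4)
Op 9: place BB@(0,2)
Per-piece attacks for B:
  BB@(0,2): attacks (1,3) (2,4) (1,1) (2,0) [ray(1,1) blocked at (2,4)]
  BN@(3,4): attacks (4,2) (2,2) (1,3)
  BQ@(4,1): attacks (4,2) (4,3) (4,4) (4,0) (3,1) (2,1) (1,1) (0,1) (3,2) (2,3) (1,4) (3,0) [ray(-1,1) blocked at (1,4)]
B attacks (3,0): yes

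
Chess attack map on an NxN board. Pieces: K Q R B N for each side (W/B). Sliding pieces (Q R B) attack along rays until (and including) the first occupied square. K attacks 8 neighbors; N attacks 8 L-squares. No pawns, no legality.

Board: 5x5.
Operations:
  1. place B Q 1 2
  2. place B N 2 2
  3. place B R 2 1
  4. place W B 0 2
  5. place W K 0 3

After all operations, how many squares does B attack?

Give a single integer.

Op 1: place BQ@(1,2)
Op 2: place BN@(2,2)
Op 3: place BR@(2,1)
Op 4: place WB@(0,2)
Op 5: place WK@(0,3)
Per-piece attacks for B:
  BQ@(1,2): attacks (1,3) (1,4) (1,1) (1,0) (2,2) (0,2) (2,3) (3,4) (2,1) (0,3) (0,1) [ray(1,0) blocked at (2,2); ray(-1,0) blocked at (0,2); ray(1,-1) blocked at (2,1); ray(-1,1) blocked at (0,3)]
  BR@(2,1): attacks (2,2) (2,0) (3,1) (4,1) (1,1) (0,1) [ray(0,1) blocked at (2,2)]
  BN@(2,2): attacks (3,4) (4,3) (1,4) (0,3) (3,0) (4,1) (1,0) (0,1)
Union (16 distinct): (0,1) (0,2) (0,3) (1,0) (1,1) (1,3) (1,4) (2,0) (2,1) (2,2) (2,3) (3,0) (3,1) (3,4) (4,1) (4,3)

Answer: 16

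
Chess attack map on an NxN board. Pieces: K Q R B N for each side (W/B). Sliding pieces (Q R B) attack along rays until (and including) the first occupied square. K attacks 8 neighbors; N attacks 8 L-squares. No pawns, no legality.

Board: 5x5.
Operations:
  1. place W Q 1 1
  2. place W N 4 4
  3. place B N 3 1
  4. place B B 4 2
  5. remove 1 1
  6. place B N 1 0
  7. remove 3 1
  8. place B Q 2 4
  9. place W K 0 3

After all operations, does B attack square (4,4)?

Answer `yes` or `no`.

Answer: yes

Derivation:
Op 1: place WQ@(1,1)
Op 2: place WN@(4,4)
Op 3: place BN@(3,1)
Op 4: place BB@(4,2)
Op 5: remove (1,1)
Op 6: place BN@(1,0)
Op 7: remove (3,1)
Op 8: place BQ@(2,4)
Op 9: place WK@(0,3)
Per-piece attacks for B:
  BN@(1,0): attacks (2,2) (3,1) (0,2)
  BQ@(2,4): attacks (2,3) (2,2) (2,1) (2,0) (3,4) (4,4) (1,4) (0,4) (3,3) (4,2) (1,3) (0,2) [ray(1,0) blocked at (4,4); ray(1,-1) blocked at (4,2)]
  BB@(4,2): attacks (3,3) (2,4) (3,1) (2,0) [ray(-1,1) blocked at (2,4)]
B attacks (4,4): yes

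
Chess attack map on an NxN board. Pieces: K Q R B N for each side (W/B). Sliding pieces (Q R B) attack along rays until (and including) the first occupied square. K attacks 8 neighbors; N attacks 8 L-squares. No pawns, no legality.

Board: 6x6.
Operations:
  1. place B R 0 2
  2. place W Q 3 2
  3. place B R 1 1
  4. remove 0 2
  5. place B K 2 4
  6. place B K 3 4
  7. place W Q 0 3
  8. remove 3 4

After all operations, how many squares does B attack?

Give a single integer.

Answer: 15

Derivation:
Op 1: place BR@(0,2)
Op 2: place WQ@(3,2)
Op 3: place BR@(1,1)
Op 4: remove (0,2)
Op 5: place BK@(2,4)
Op 6: place BK@(3,4)
Op 7: place WQ@(0,3)
Op 8: remove (3,4)
Per-piece attacks for B:
  BR@(1,1): attacks (1,2) (1,3) (1,4) (1,5) (1,0) (2,1) (3,1) (4,1) (5,1) (0,1)
  BK@(2,4): attacks (2,5) (2,3) (3,4) (1,4) (3,5) (3,3) (1,5) (1,3)
Union (15 distinct): (0,1) (1,0) (1,2) (1,3) (1,4) (1,5) (2,1) (2,3) (2,5) (3,1) (3,3) (3,4) (3,5) (4,1) (5,1)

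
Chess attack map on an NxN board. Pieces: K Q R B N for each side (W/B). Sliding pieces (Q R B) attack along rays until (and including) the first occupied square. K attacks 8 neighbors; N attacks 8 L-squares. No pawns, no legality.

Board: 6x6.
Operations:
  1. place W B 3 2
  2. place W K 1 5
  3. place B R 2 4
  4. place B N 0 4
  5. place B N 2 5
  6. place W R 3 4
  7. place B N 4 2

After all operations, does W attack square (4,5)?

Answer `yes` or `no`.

Answer: no

Derivation:
Op 1: place WB@(3,2)
Op 2: place WK@(1,5)
Op 3: place BR@(2,4)
Op 4: place BN@(0,4)
Op 5: place BN@(2,5)
Op 6: place WR@(3,4)
Op 7: place BN@(4,2)
Per-piece attacks for W:
  WK@(1,5): attacks (1,4) (2,5) (0,5) (2,4) (0,4)
  WB@(3,2): attacks (4,3) (5,4) (4,1) (5,0) (2,3) (1,4) (0,5) (2,1) (1,0)
  WR@(3,4): attacks (3,5) (3,3) (3,2) (4,4) (5,4) (2,4) [ray(0,-1) blocked at (3,2); ray(-1,0) blocked at (2,4)]
W attacks (4,5): no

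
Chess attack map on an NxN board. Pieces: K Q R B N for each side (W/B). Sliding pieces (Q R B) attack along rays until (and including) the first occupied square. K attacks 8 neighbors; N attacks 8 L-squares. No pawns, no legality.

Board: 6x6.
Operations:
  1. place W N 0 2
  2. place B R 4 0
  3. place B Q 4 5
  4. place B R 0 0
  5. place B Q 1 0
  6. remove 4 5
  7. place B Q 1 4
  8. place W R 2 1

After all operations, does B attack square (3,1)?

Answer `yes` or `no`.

Op 1: place WN@(0,2)
Op 2: place BR@(4,0)
Op 3: place BQ@(4,5)
Op 4: place BR@(0,0)
Op 5: place BQ@(1,0)
Op 6: remove (4,5)
Op 7: place BQ@(1,4)
Op 8: place WR@(2,1)
Per-piece attacks for B:
  BR@(0,0): attacks (0,1) (0,2) (1,0) [ray(0,1) blocked at (0,2); ray(1,0) blocked at (1,0)]
  BQ@(1,0): attacks (1,1) (1,2) (1,3) (1,4) (2,0) (3,0) (4,0) (0,0) (2,1) (0,1) [ray(0,1) blocked at (1,4); ray(1,0) blocked at (4,0); ray(-1,0) blocked at (0,0); ray(1,1) blocked at (2,1)]
  BQ@(1,4): attacks (1,5) (1,3) (1,2) (1,1) (1,0) (2,4) (3,4) (4,4) (5,4) (0,4) (2,5) (2,3) (3,2) (4,1) (5,0) (0,5) (0,3) [ray(0,-1) blocked at (1,0)]
  BR@(4,0): attacks (4,1) (4,2) (4,3) (4,4) (4,5) (5,0) (3,0) (2,0) (1,0) [ray(-1,0) blocked at (1,0)]
B attacks (3,1): no

Answer: no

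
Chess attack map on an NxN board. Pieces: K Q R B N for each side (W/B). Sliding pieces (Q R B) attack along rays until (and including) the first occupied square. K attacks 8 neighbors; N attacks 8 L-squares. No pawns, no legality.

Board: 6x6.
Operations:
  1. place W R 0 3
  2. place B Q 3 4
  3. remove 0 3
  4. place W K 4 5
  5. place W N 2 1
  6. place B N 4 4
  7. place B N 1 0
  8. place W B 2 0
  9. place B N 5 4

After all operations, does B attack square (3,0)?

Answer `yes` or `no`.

Op 1: place WR@(0,3)
Op 2: place BQ@(3,4)
Op 3: remove (0,3)
Op 4: place WK@(4,5)
Op 5: place WN@(2,1)
Op 6: place BN@(4,4)
Op 7: place BN@(1,0)
Op 8: place WB@(2,0)
Op 9: place BN@(5,4)
Per-piece attacks for B:
  BN@(1,0): attacks (2,2) (3,1) (0,2)
  BQ@(3,4): attacks (3,5) (3,3) (3,2) (3,1) (3,0) (4,4) (2,4) (1,4) (0,4) (4,5) (4,3) (5,2) (2,5) (2,3) (1,2) (0,1) [ray(1,0) blocked at (4,4); ray(1,1) blocked at (4,5)]
  BN@(4,4): attacks (2,5) (5,2) (3,2) (2,3)
  BN@(5,4): attacks (3,5) (4,2) (3,3)
B attacks (3,0): yes

Answer: yes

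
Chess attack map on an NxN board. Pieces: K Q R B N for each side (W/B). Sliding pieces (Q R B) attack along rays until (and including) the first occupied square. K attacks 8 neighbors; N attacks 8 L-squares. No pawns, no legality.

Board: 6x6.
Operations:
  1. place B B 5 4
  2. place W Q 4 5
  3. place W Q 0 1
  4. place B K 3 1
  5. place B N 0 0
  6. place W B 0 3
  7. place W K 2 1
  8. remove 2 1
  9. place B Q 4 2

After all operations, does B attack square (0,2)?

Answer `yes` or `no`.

Answer: yes

Derivation:
Op 1: place BB@(5,4)
Op 2: place WQ@(4,5)
Op 3: place WQ@(0,1)
Op 4: place BK@(3,1)
Op 5: place BN@(0,0)
Op 6: place WB@(0,3)
Op 7: place WK@(2,1)
Op 8: remove (2,1)
Op 9: place BQ@(4,2)
Per-piece attacks for B:
  BN@(0,0): attacks (1,2) (2,1)
  BK@(3,1): attacks (3,2) (3,0) (4,1) (2,1) (4,2) (4,0) (2,2) (2,0)
  BQ@(4,2): attacks (4,3) (4,4) (4,5) (4,1) (4,0) (5,2) (3,2) (2,2) (1,2) (0,2) (5,3) (5,1) (3,3) (2,4) (1,5) (3,1) [ray(0,1) blocked at (4,5); ray(-1,-1) blocked at (3,1)]
  BB@(5,4): attacks (4,5) (4,3) (3,2) (2,1) (1,0) [ray(-1,1) blocked at (4,5)]
B attacks (0,2): yes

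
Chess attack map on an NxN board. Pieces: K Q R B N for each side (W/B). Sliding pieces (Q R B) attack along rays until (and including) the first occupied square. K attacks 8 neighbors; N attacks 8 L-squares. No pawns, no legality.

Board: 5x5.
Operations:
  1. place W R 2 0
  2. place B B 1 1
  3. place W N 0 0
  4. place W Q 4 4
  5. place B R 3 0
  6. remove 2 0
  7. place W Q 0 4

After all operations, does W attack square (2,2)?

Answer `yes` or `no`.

Answer: yes

Derivation:
Op 1: place WR@(2,0)
Op 2: place BB@(1,1)
Op 3: place WN@(0,0)
Op 4: place WQ@(4,4)
Op 5: place BR@(3,0)
Op 6: remove (2,0)
Op 7: place WQ@(0,4)
Per-piece attacks for W:
  WN@(0,0): attacks (1,2) (2,1)
  WQ@(0,4): attacks (0,3) (0,2) (0,1) (0,0) (1,4) (2,4) (3,4) (4,4) (1,3) (2,2) (3,1) (4,0) [ray(0,-1) blocked at (0,0); ray(1,0) blocked at (4,4)]
  WQ@(4,4): attacks (4,3) (4,2) (4,1) (4,0) (3,4) (2,4) (1,4) (0,4) (3,3) (2,2) (1,1) [ray(-1,0) blocked at (0,4); ray(-1,-1) blocked at (1,1)]
W attacks (2,2): yes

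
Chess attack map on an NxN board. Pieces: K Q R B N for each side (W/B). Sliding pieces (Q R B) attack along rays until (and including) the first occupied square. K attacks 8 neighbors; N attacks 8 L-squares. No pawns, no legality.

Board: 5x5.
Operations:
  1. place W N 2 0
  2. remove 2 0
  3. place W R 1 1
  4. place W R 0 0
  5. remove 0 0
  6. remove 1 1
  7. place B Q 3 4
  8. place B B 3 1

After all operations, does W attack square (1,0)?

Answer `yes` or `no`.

Answer: no

Derivation:
Op 1: place WN@(2,0)
Op 2: remove (2,0)
Op 3: place WR@(1,1)
Op 4: place WR@(0,0)
Op 5: remove (0,0)
Op 6: remove (1,1)
Op 7: place BQ@(3,4)
Op 8: place BB@(3,1)
Per-piece attacks for W:
W attacks (1,0): no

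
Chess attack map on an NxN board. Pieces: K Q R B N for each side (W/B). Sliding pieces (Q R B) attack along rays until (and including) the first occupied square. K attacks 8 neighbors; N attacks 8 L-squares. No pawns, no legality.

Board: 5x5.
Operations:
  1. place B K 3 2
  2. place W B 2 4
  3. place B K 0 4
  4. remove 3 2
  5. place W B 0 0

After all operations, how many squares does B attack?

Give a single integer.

Answer: 3

Derivation:
Op 1: place BK@(3,2)
Op 2: place WB@(2,4)
Op 3: place BK@(0,4)
Op 4: remove (3,2)
Op 5: place WB@(0,0)
Per-piece attacks for B:
  BK@(0,4): attacks (0,3) (1,4) (1,3)
Union (3 distinct): (0,3) (1,3) (1,4)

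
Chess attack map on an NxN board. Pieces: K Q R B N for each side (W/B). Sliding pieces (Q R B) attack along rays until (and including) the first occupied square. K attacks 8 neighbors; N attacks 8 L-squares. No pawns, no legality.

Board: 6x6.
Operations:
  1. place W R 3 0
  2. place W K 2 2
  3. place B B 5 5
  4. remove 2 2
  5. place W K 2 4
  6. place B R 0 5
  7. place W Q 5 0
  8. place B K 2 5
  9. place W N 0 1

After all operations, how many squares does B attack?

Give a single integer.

Answer: 15

Derivation:
Op 1: place WR@(3,0)
Op 2: place WK@(2,2)
Op 3: place BB@(5,5)
Op 4: remove (2,2)
Op 5: place WK@(2,4)
Op 6: place BR@(0,5)
Op 7: place WQ@(5,0)
Op 8: place BK@(2,5)
Op 9: place WN@(0,1)
Per-piece attacks for B:
  BR@(0,5): attacks (0,4) (0,3) (0,2) (0,1) (1,5) (2,5) [ray(0,-1) blocked at (0,1); ray(1,0) blocked at (2,5)]
  BK@(2,5): attacks (2,4) (3,5) (1,5) (3,4) (1,4)
  BB@(5,5): attacks (4,4) (3,3) (2,2) (1,1) (0,0)
Union (15 distinct): (0,0) (0,1) (0,2) (0,3) (0,4) (1,1) (1,4) (1,5) (2,2) (2,4) (2,5) (3,3) (3,4) (3,5) (4,4)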